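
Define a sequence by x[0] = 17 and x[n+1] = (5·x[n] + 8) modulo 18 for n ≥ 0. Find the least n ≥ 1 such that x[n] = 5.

We have x[0] = 17,  x[1] = 3,  x[2] = 5,  x[3] = 15,  x[4] = 11,  x[5] = 9,  x[6] = 17.
The sequence repeats with period 6.
The value 5 first appears (with n ≥ 1) at x[2].

2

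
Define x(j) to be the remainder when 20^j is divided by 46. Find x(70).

12

Computing terms: x(1) = 20,  x(2) = 32,  x(3) = 42,  x(4) = 12,  x(5) = 10,  x(6) = 16,  x(7) = 44,  x(8) = 6,  x(9) = 28,  x(10) = 8,  x(11) = 22,  x(12) = 26,  x(13) = 14,  x(14) = 4,  x(15) = 34,  x(16) = 36,  x(17) = 30,  x(18) = 2,  x(19) = 40,  x(20) = 18,  x(21) = 38,  x(22) = 24,  x(23) = 20.
The sequence repeats with period 22.
(70 - 1) mod 22 = 3, so x(70) = x(4) = 12.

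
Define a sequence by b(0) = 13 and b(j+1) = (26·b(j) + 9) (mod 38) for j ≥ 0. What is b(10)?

We have b(0) = 13; b(1) = 5; b(2) = 25; b(3) = 13.
The sequence repeats with period 3.
(10 - 0) mod 3 = 1, so b(10) = b(1) = 5.

5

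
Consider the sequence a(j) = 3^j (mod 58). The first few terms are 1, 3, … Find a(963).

15

Listing terms: a(0) = 1,  a(1) = 3,  a(2) = 9,  a(3) = 27,  a(4) = 23,  a(5) = 11,  a(6) = 33,  a(7) = 41,  a(8) = 7,  a(9) = 21,  a(10) = 5,  a(11) = 15,  a(12) = 45,  a(13) = 19,  a(14) = 57,  a(15) = 55,  a(16) = 49,  a(17) = 31,  a(18) = 35,  a(19) = 47,  a(20) = 25,  a(21) = 17,  a(22) = 51,  a(23) = 37,  a(24) = 53,  a(25) = 43,  a(26) = 13,  a(27) = 39,  a(28) = 1.
Since a(28) = a(0) = 1, the sequence is periodic with period 28.
So a(963) = a(0 + ((963-0) mod 28)) = a(11) = 15.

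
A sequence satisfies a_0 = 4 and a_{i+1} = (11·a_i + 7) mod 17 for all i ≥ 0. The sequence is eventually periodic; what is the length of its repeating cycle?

16

Listing terms: a_0 = 4; a_1 = 0; a_2 = 7; a_3 = 16; a_4 = 13; a_5 = 14; a_6 = 8; a_7 = 10; a_8 = 15; a_9 = 2; a_{10} = 12; a_{11} = 3; a_{12} = 6; a_{13} = 5; a_{14} = 11; a_{15} = 9; a_{16} = 4.
The sequence repeats with period 16.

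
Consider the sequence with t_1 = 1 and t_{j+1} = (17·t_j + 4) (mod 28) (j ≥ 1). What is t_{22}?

9

t_1 = 1, t_2 = 21, t_3 = 25, t_4 = 9, t_5 = 17, t_6 = 13, t_7 = 1.
Since t_7 = t_1 = 1, the sequence is periodic with period 6.
(22 - 1) mod 6 = 3, so t_{22} = t_4 = 9.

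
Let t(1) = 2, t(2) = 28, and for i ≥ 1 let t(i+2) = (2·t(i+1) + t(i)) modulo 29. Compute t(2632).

1

Listing terms: t(1) = 2,  t(2) = 28,  t(3) = 0,  t(4) = 28,  t(5) = 27,  t(6) = 24,  t(7) = 17,  t(8) = 0,  t(9) = 17,  t(10) = 5,  t(11) = 27,  t(12) = 1,  t(13) = 0,  t(14) = 1,  t(15) = 2,  t(16) = 5,  t(17) = 12,  t(18) = 0,  t(19) = 12,  t(20) = 24,  t(21) = 2,  t(22) = 28.
The sequence repeats with period 20.
So t(2632) = t(1 + ((2632-1) mod 20)) = t(12) = 1.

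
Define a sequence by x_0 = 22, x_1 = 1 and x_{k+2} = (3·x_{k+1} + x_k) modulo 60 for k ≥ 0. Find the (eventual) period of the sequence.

Computing terms: x_0 = 22,  x_1 = 1,  x_2 = 25,  x_3 = 16,  x_4 = 13,  x_5 = 55,  x_6 = 58,  x_7 = 49,  x_8 = 25,  x_9 = 4,  x_{10} = 37,  x_{11} = 55,  x_{12} = 22,  x_{13} = 1.
The sequence repeats with period 12.

12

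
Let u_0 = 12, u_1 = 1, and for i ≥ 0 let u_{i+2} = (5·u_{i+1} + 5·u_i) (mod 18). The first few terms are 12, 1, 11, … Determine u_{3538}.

1

u_0 = 12,  u_1 = 1,  u_2 = 11,  u_3 = 6,  u_4 = 13,  u_5 = 5,  u_6 = 0,  u_7 = 7,  u_8 = 17,  u_9 = 12,  u_{10} = 1.
Since (u_9, u_{10}) = (u_0, u_1) = (12, 1) (two consecutive terms determine the rest), the sequence is periodic with period 9.
So u_{3538} = u_{0 + ((3538-0) mod 9)} = u_1 = 1.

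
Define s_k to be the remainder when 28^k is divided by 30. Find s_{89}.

s_0 = 1; s_1 = 28; s_2 = 4; s_3 = 22; s_4 = 16; s_5 = 28.
Since s_5 = s_1 = 28, the sequence is eventually periodic: after a pre-period of length 1 it cycles with period 4.
For k ≥ 1, s_k depends only on (k - 1) mod 4. (89 - 1) mod 4 = 0, so s_{89} = s_1 = 28.

28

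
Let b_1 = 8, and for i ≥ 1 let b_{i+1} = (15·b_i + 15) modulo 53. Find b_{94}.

26

We have b_1 = 8, b_2 = 29, b_3 = 26, b_4 = 34, b_5 = 48, b_6 = 46, b_7 = 16, b_8 = 43, b_9 = 24, b_{10} = 4, b_{11} = 22, b_{12} = 27, b_{13} = 49, b_{14} = 8.
The sequence repeats with period 13.
So b_{94} = b_{1 + ((94-1) mod 13)} = b_3 = 26.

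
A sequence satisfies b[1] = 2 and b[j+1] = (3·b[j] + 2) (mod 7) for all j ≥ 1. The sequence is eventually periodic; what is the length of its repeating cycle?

b[1] = 2, b[2] = 1, b[3] = 5, b[4] = 3, b[5] = 4, b[6] = 0, b[7] = 2.
Since b[7] = b[1] = 2, the sequence is periodic with period 6.

6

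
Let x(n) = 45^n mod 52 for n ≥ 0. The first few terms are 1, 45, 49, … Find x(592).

Listing terms: x(0) = 1, x(1) = 45, x(2) = 49, x(3) = 21, x(4) = 9, x(5) = 41, x(6) = 25, x(7) = 33, x(8) = 29, x(9) = 5, x(10) = 17, x(11) = 37, x(12) = 1.
The sequence repeats with period 12.
So x(592) = x(0 + ((592-0) mod 12)) = x(4) = 9.

9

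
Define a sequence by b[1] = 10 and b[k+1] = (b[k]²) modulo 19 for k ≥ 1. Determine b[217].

9

Listing terms: b[1] = 10, b[2] = 5, b[3] = 6, b[4] = 17, b[5] = 4, b[6] = 16, b[7] = 9, b[8] = 5.
Since b[8] = b[2] = 5, the sequence is eventually periodic: after a pre-period of length 1 it cycles with period 6.
For k ≥ 2, b[k] depends only on (k - 2) mod 6. (217 - 2) mod 6 = 5, so b[217] = b[7] = 9.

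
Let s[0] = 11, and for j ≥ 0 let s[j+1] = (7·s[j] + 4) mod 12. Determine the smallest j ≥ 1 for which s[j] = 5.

3

s[0] = 11,  s[1] = 9,  s[2] = 7,  s[3] = 5,  s[4] = 3,  s[5] = 1,  s[6] = 11.
Since s[6] = s[0] = 11, the sequence is periodic with period 6.
The value 5 first appears (with j ≥ 1) at s[3].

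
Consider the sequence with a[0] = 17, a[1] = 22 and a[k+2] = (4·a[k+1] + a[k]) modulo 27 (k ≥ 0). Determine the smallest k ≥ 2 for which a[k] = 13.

9

Computing terms: a[0] = 17, a[1] = 22, a[2] = 24, a[3] = 10, a[4] = 10, a[5] = 23, a[6] = 21, a[7] = 26, a[8] = 17, a[9] = 13, a[10] = 15, a[11] = 19, a[12] = 10, a[13] = 5, a[14] = 3, a[15] = 17, a[16] = 17, a[17] = 4, a[18] = 6, a[19] = 1, a[20] = 10, a[21] = 14, a[22] = 12, a[23] = 8, a[24] = 17, a[25] = 22.
The sequence repeats with period 24.
The value 13 first appears (with k ≥ 2) at a[9].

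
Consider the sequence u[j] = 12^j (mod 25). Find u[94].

14

Listing terms: u[1] = 12,  u[2] = 19,  u[3] = 3,  u[4] = 11,  u[5] = 7,  u[6] = 9,  u[7] = 8,  u[8] = 21,  u[9] = 2,  u[10] = 24,  u[11] = 13,  u[12] = 6,  u[13] = 22,  u[14] = 14,  u[15] = 18,  u[16] = 16,  u[17] = 17,  u[18] = 4,  u[19] = 23,  u[20] = 1,  u[21] = 12.
The sequence repeats with period 20.
So u[94] = u[1 + ((94-1) mod 20)] = u[14] = 14.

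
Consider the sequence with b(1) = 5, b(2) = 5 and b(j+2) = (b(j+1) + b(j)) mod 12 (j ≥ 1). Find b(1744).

3

We have b(1) = 5, b(2) = 5, b(3) = 10, b(4) = 3, b(5) = 1, b(6) = 4, b(7) = 5, b(8) = 9, b(9) = 2, b(10) = 11, b(11) = 1, b(12) = 0, b(13) = 1, b(14) = 1, b(15) = 2, b(16) = 3, b(17) = 5, b(18) = 8, b(19) = 1, b(20) = 9, b(21) = 10, b(22) = 7, b(23) = 5, b(24) = 0, b(25) = 5, b(26) = 5.
Since (b(25), b(26)) = (b(1), b(2)) = (5, 5) (two consecutive terms determine the rest), the sequence is periodic with period 24.
So b(1744) = b(1 + ((1744-1) mod 24)) = b(16) = 3.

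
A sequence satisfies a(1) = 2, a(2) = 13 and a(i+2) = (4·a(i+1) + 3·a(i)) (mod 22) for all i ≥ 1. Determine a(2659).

4

Computing terms: a(1) = 2, a(2) = 13, a(3) = 14, a(4) = 7, a(5) = 4, a(6) = 15, a(7) = 6, a(8) = 3, a(9) = 8, a(10) = 19, a(11) = 12, a(12) = 17, a(13) = 16, a(14) = 5, a(15) = 2, a(16) = 1, a(17) = 10, a(18) = 21, a(19) = 4, a(20) = 13, a(21) = 20, a(22) = 9, a(23) = 8, a(24) = 15, a(25) = 18, a(26) = 7, a(27) = 16, a(28) = 19, a(29) = 14, a(30) = 3, a(31) = 10, a(32) = 5, a(33) = 6, a(34) = 17, a(35) = 20, a(36) = 21, a(37) = 12, a(38) = 1, a(39) = 18, a(40) = 9, a(41) = 2, a(42) = 13.
Since (a(41), a(42)) = (a(1), a(2)) = (2, 13) (two consecutive terms determine the rest), the sequence is periodic with period 40.
(2659 - 1) mod 40 = 18, so a(2659) = a(19) = 4.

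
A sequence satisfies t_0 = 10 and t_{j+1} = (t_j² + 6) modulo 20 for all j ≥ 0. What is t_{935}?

2

Computing terms: t_0 = 10; t_1 = 6; t_2 = 2; t_3 = 10.
Since t_3 = t_0 = 10, the sequence is periodic with period 3.
So t_{935} = t_{0 + ((935-0) mod 3)} = t_2 = 2.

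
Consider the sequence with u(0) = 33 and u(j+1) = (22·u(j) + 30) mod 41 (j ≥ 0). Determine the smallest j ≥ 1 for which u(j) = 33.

Listing terms: u(0) = 33; u(1) = 18; u(2) = 16; u(3) = 13; u(4) = 29; u(5) = 12; u(6) = 7; u(7) = 20; u(8) = 19; u(9) = 38; u(10) = 5; u(11) = 17; u(12) = 35; u(13) = 21; u(14) = 0; u(15) = 30; u(16) = 34; u(17) = 40; u(18) = 8; u(19) = 1; u(20) = 11; u(21) = 26; u(22) = 28; u(23) = 31; u(24) = 15; u(25) = 32; u(26) = 37; u(27) = 24; u(28) = 25; u(29) = 6; u(30) = 39; u(31) = 27; u(32) = 9; u(33) = 23; u(34) = 3; u(35) = 14; u(36) = 10; u(37) = 4; u(38) = 36; u(39) = 2; u(40) = 33.
Since u(40) = u(0) = 33, the sequence is periodic with period 40.
The value 33 next appears (with j ≥ 1) at u(40).

40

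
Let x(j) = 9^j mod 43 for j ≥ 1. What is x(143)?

We have x(1) = 9, x(2) = 38, x(3) = 41, x(4) = 25, x(5) = 10, x(6) = 4, x(7) = 36, x(8) = 23, x(9) = 35, x(10) = 14, x(11) = 40, x(12) = 16, x(13) = 15, x(14) = 6, x(15) = 11, x(16) = 13, x(17) = 31, x(18) = 21, x(19) = 17, x(20) = 24, x(21) = 1, x(22) = 9.
Since x(22) = x(1) = 9, the sequence is periodic with period 21.
(143 - 1) mod 21 = 16, so x(143) = x(17) = 31.

31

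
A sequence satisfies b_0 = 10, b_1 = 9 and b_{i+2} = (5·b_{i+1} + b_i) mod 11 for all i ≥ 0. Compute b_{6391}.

6

Listing terms: b_0 = 10; b_1 = 9; b_2 = 0; b_3 = 9; b_4 = 1; b_5 = 3; b_6 = 5; b_7 = 6; b_8 = 2; b_9 = 5; b_{10} = 5; b_{11} = 8; b_{12} = 1; b_{13} = 2; b_{14} = 0; b_{15} = 2; b_{16} = 10; b_{17} = 8; b_{18} = 6; b_{19} = 5; b_{20} = 9; b_{21} = 6; b_{22} = 6; b_{23} = 3; b_{24} = 10; b_{25} = 9.
The sequence repeats with period 24.
(6391 - 0) mod 24 = 7, so b_{6391} = b_7 = 6.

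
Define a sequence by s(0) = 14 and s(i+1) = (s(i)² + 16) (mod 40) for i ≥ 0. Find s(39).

16

Listing terms: s(0) = 14, s(1) = 12, s(2) = 0, s(3) = 16, s(4) = 32, s(5) = 0.
Since s(5) = s(2) = 0, the sequence is eventually periodic: after a pre-period of length 2 it cycles with period 3.
For i ≥ 2, s(i) depends only on (i - 2) mod 3. (39 - 2) mod 3 = 1, so s(39) = s(3) = 16.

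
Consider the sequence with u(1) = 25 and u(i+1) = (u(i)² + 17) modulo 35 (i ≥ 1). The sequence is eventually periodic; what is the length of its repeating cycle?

6

Computing terms: u(1) = 25,  u(2) = 12,  u(3) = 21,  u(4) = 3,  u(5) = 26,  u(6) = 28,  u(7) = 31,  u(8) = 33,  u(9) = 21.
Since u(9) = u(3) = 21, the sequence is eventually periodic: after a pre-period of length 2 it cycles with period 6.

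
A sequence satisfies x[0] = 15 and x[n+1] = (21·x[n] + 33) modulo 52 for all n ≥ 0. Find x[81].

36

We have x[0] = 15; x[1] = 36; x[2] = 9; x[3] = 14; x[4] = 15.
The sequence repeats with period 4.
(81 - 0) mod 4 = 1, so x[81] = x[1] = 36.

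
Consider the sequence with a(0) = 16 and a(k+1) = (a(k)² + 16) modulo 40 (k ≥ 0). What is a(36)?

Listing terms: a(0) = 16,  a(1) = 32,  a(2) = 0,  a(3) = 16.
The sequence repeats with period 3.
(36 - 0) mod 3 = 0, so a(36) = a(0) = 16.

16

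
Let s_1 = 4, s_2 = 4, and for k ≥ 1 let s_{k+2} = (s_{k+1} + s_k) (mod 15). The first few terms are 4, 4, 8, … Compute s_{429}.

11

Listing terms: s_1 = 4, s_2 = 4, s_3 = 8, s_4 = 12, s_5 = 5, s_6 = 2, s_7 = 7, s_8 = 9, s_9 = 1, s_{10} = 10, s_{11} = 11, s_{12} = 6, s_{13} = 2, s_{14} = 8, s_{15} = 10, s_{16} = 3, s_{17} = 13, s_{18} = 1, s_{19} = 14, s_{20} = 0, s_{21} = 14, s_{22} = 14, s_{23} = 13, s_{24} = 12, s_{25} = 10, s_{26} = 7, s_{27} = 2, s_{28} = 9, s_{29} = 11, s_{30} = 5, s_{31} = 1, s_{32} = 6, s_{33} = 7, s_{34} = 13, s_{35} = 5, s_{36} = 3, s_{37} = 8, s_{38} = 11, s_{39} = 4, s_{40} = 0, s_{41} = 4, s_{42} = 4.
The sequence repeats with period 40.
So s_{429} = s_{1 + ((429-1) mod 40)} = s_{29} = 11.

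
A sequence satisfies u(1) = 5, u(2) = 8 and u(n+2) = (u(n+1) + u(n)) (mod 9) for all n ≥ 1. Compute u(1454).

1

u(1) = 5; u(2) = 8; u(3) = 4; u(4) = 3; u(5) = 7; u(6) = 1; u(7) = 8; u(8) = 0; u(9) = 8; u(10) = 8; u(11) = 7; u(12) = 6; u(13) = 4; u(14) = 1; u(15) = 5; u(16) = 6; u(17) = 2; u(18) = 8; u(19) = 1; u(20) = 0; u(21) = 1; u(22) = 1; u(23) = 2; u(24) = 3; u(25) = 5; u(26) = 8.
The sequence repeats with period 24.
(1454 - 1) mod 24 = 13, so u(1454) = u(14) = 1.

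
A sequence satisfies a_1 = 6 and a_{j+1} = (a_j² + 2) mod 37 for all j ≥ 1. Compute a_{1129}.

6

a_1 = 6,  a_2 = 1,  a_3 = 3,  a_4 = 11,  a_5 = 12,  a_6 = 35,  a_7 = 6.
Since a_7 = a_1 = 6, the sequence is periodic with period 6.
(1129 - 1) mod 6 = 0, so a_{1129} = a_1 = 6.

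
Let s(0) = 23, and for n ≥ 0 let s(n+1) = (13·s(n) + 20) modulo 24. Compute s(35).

15

Listing terms: s(0) = 23; s(1) = 7; s(2) = 15; s(3) = 23.
Since s(3) = s(0) = 23, the sequence is periodic with period 3.
So s(35) = s(0 + ((35-0) mod 3)) = s(2) = 15.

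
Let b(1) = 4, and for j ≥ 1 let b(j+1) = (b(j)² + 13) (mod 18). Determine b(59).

Computing terms: b(1) = 4; b(2) = 11; b(3) = 8; b(4) = 5; b(5) = 2; b(6) = 17; b(7) = 14; b(8) = 11.
Since b(8) = b(2) = 11, the sequence is eventually periodic: after a pre-period of length 1 it cycles with period 6.
For j ≥ 2, b(j) depends only on (j - 2) mod 6. (59 - 2) mod 6 = 3, so b(59) = b(5) = 2.

2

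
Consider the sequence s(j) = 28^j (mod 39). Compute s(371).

7

We have s(1) = 28,  s(2) = 4,  s(3) = 34,  s(4) = 16,  s(5) = 19,  s(6) = 25,  s(7) = 37,  s(8) = 22,  s(9) = 31,  s(10) = 10,  s(11) = 7,  s(12) = 1,  s(13) = 28.
Since s(13) = s(1) = 28, the sequence is periodic with period 12.
(371 - 1) mod 12 = 10, so s(371) = s(11) = 7.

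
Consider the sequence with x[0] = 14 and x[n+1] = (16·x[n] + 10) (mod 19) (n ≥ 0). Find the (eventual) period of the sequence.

We have x[0] = 14,  x[1] = 6,  x[2] = 11,  x[3] = 15,  x[4] = 3,  x[5] = 1,  x[6] = 7,  x[7] = 8,  x[8] = 5,  x[9] = 14.
The sequence repeats with period 9.

9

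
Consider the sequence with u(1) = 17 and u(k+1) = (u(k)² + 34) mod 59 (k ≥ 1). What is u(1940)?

Computing terms: u(1) = 17, u(2) = 28, u(3) = 51, u(4) = 39, u(5) = 21, u(6) = 3, u(7) = 43, u(8) = 54, u(9) = 0, u(10) = 34, u(11) = 10, u(12) = 16, u(13) = 54.
Since u(13) = u(8) = 54, the sequence is eventually periodic: after a pre-period of length 7 it cycles with period 5.
For k ≥ 8, u(k) depends only on (k - 8) mod 5. (1940 - 8) mod 5 = 2, so u(1940) = u(10) = 34.

34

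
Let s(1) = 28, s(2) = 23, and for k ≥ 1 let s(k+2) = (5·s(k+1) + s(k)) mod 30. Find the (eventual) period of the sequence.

Computing terms: s(1) = 28, s(2) = 23, s(3) = 23, s(4) = 18, s(5) = 23, s(6) = 13, s(7) = 28, s(8) = 3, s(9) = 13, s(10) = 8, s(11) = 23, s(12) = 3, s(13) = 8, s(14) = 13, s(15) = 13, s(16) = 18, s(17) = 13, s(18) = 23, s(19) = 8, s(20) = 3, s(21) = 23, s(22) = 28, s(23) = 13, s(24) = 3, s(25) = 28, s(26) = 23.
Since (s(25), s(26)) = (s(1), s(2)) = (28, 23) (two consecutive terms determine the rest), the sequence is periodic with period 24.

24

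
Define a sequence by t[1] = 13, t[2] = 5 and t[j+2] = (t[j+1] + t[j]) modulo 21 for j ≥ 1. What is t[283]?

We have t[1] = 13; t[2] = 5; t[3] = 18; t[4] = 2; t[5] = 20; t[6] = 1; t[7] = 0; t[8] = 1; t[9] = 1; t[10] = 2; t[11] = 3; t[12] = 5; t[13] = 8; t[14] = 13; t[15] = 0; t[16] = 13; t[17] = 13; t[18] = 5.
Since (t[17], t[18]) = (t[1], t[2]) = (13, 5) (two consecutive terms determine the rest), the sequence is periodic with period 16.
So t[283] = t[1 + ((283-1) mod 16)] = t[11] = 3.

3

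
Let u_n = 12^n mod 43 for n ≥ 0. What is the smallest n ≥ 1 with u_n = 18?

41

Computing terms: u_0 = 1,  u_1 = 12,  u_2 = 15,  u_3 = 8,  u_4 = 10,  u_5 = 34,  u_6 = 21,  u_7 = 37,  u_8 = 14,  u_9 = 39,  u_{10} = 38,  u_{11} = 26,  u_{12} = 11,  u_{13} = 3,  u_{14} = 36,  u_{15} = 2,  u_{16} = 24,  u_{17} = 30,  u_{18} = 16,  u_{19} = 20,  u_{20} = 25,  u_{21} = 42,  u_{22} = 31,  u_{23} = 28,  u_{24} = 35,  u_{25} = 33,  u_{26} = 9,  u_{27} = 22,  u_{28} = 6,  u_{29} = 29,  u_{30} = 4,  u_{31} = 5,  u_{32} = 17,  u_{33} = 32,  u_{34} = 40,  u_{35} = 7,  u_{36} = 41,  u_{37} = 19,  u_{38} = 13,  u_{39} = 27,  u_{40} = 23,  u_{41} = 18,  u_{42} = 1.
The sequence repeats with period 42.
The value 18 first appears (with n ≥ 1) at u_{41}.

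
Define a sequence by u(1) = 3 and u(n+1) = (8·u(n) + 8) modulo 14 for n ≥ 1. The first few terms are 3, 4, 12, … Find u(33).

0

u(1) = 3, u(2) = 4, u(3) = 12, u(4) = 6, u(5) = 0, u(6) = 8, u(7) = 2, u(8) = 10, u(9) = 4.
Since u(9) = u(2) = 4, the sequence is eventually periodic: after a pre-period of length 1 it cycles with period 7.
For n ≥ 2, u(n) depends only on (n - 2) mod 7. (33 - 2) mod 7 = 3, so u(33) = u(5) = 0.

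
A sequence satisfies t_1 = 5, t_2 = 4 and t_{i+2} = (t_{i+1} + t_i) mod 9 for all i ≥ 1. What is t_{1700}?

7

Listing terms: t_1 = 5,  t_2 = 4,  t_3 = 0,  t_4 = 4,  t_5 = 4,  t_6 = 8,  t_7 = 3,  t_8 = 2,  t_9 = 5,  t_{10} = 7,  t_{11} = 3,  t_{12} = 1,  t_{13} = 4,  t_{14} = 5,  t_{15} = 0,  t_{16} = 5,  t_{17} = 5,  t_{18} = 1,  t_{19} = 6,  t_{20} = 7,  t_{21} = 4,  t_{22} = 2,  t_{23} = 6,  t_{24} = 8,  t_{25} = 5,  t_{26} = 4.
The sequence repeats with period 24.
So t_{1700} = t_{1 + ((1700-1) mod 24)} = t_{20} = 7.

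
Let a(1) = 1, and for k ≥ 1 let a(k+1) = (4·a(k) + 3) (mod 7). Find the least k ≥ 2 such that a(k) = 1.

Listing terms: a(1) = 1, a(2) = 0, a(3) = 3, a(4) = 1.
The sequence repeats with period 3.
The value 1 next appears (with k ≥ 2) at a(4).

4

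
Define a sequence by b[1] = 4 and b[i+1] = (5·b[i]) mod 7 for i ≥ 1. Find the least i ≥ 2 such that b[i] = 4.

b[1] = 4, b[2] = 6, b[3] = 2, b[4] = 3, b[5] = 1, b[6] = 5, b[7] = 4.
Since b[7] = b[1] = 4, the sequence is periodic with period 6.
The value 4 next appears (with i ≥ 2) at b[7].

7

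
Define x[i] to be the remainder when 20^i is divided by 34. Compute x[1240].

16

Listing terms: x[0] = 1, x[1] = 20, x[2] = 26, x[3] = 10, x[4] = 30, x[5] = 22, x[6] = 32, x[7] = 28, x[8] = 16, x[9] = 14, x[10] = 8, x[11] = 24, x[12] = 4, x[13] = 12, x[14] = 2, x[15] = 6, x[16] = 18, x[17] = 20.
Since x[17] = x[1] = 20, the sequence is eventually periodic: after a pre-period of length 1 it cycles with period 16.
For i ≥ 1, x[i] depends only on (i - 1) mod 16. (1240 - 1) mod 16 = 7, so x[1240] = x[8] = 16.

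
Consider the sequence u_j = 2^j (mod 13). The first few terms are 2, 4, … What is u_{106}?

10

We have u_1 = 2,  u_2 = 4,  u_3 = 8,  u_4 = 3,  u_5 = 6,  u_6 = 12,  u_7 = 11,  u_8 = 9,  u_9 = 5,  u_{10} = 10,  u_{11} = 7,  u_{12} = 1,  u_{13} = 2.
The sequence repeats with period 12.
So u_{106} = u_{1 + ((106-1) mod 12)} = u_{10} = 10.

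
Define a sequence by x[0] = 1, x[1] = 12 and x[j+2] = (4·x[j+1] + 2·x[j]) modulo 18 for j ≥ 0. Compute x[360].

We have x[0] = 1; x[1] = 12; x[2] = 14; x[3] = 8; x[4] = 6; x[5] = 4; x[6] = 10; x[7] = 12; x[8] = 14.
Since (x[7], x[8]) = (x[1], x[2]) = (12, 14) (two consecutive terms determine the rest), the sequence is eventually periodic: after a pre-period of length 1 it cycles with period 6.
For j ≥ 1, x[j] depends only on (j - 1) mod 6. (360 - 1) mod 6 = 5, so x[360] = x[6] = 10.

10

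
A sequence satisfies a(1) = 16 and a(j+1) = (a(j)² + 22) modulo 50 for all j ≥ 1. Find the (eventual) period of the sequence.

8

We have a(1) = 16,  a(2) = 28,  a(3) = 6,  a(4) = 8,  a(5) = 36,  a(6) = 18,  a(7) = 46,  a(8) = 38,  a(9) = 16.
Since a(9) = a(1) = 16, the sequence is periodic with period 8.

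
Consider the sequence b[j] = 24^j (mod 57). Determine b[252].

39

b[0] = 1, b[1] = 24, b[2] = 6, b[3] = 30, b[4] = 36, b[5] = 9, b[6] = 45, b[7] = 54, b[8] = 42, b[9] = 39, b[10] = 24.
Since b[10] = b[1] = 24, the sequence is eventually periodic: after a pre-period of length 1 it cycles with period 9.
For j ≥ 1, b[j] depends only on (j - 1) mod 9. (252 - 1) mod 9 = 8, so b[252] = b[9] = 39.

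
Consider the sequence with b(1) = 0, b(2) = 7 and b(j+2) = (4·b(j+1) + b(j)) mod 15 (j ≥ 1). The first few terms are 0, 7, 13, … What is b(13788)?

Listing terms: b(1) = 0, b(2) = 7, b(3) = 13, b(4) = 14, b(5) = 9, b(6) = 5, b(7) = 14, b(8) = 1, b(9) = 3, b(10) = 13, b(11) = 10, b(12) = 8, b(13) = 12, b(14) = 11, b(15) = 11, b(16) = 10, b(17) = 6, b(18) = 4, b(19) = 7, b(20) = 2, b(21) = 0, b(22) = 2, b(23) = 8, b(24) = 4, b(25) = 9, b(26) = 10, b(27) = 4, b(28) = 11, b(29) = 3, b(30) = 8, b(31) = 5, b(32) = 13, b(33) = 12, b(34) = 1, b(35) = 1, b(36) = 5, b(37) = 6, b(38) = 14, b(39) = 2, b(40) = 7, b(41) = 0, b(42) = 7.
The sequence repeats with period 40.
(13788 - 1) mod 40 = 27, so b(13788) = b(28) = 11.

11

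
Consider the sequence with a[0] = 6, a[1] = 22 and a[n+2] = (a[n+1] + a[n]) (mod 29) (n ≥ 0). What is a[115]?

21

a[0] = 6; a[1] = 22; a[2] = 28; a[3] = 21; a[4] = 20; a[5] = 12; a[6] = 3; a[7] = 15; a[8] = 18; a[9] = 4; a[10] = 22; a[11] = 26; a[12] = 19; a[13] = 16; a[14] = 6; a[15] = 22.
Since (a[14], a[15]) = (a[0], a[1]) = (6, 22) (two consecutive terms determine the rest), the sequence is periodic with period 14.
So a[115] = a[0 + ((115-0) mod 14)] = a[3] = 21.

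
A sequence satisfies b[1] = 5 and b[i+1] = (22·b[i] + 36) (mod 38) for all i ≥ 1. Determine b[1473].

36

Computing terms: b[1] = 5; b[2] = 32; b[3] = 18; b[4] = 14; b[5] = 2; b[6] = 4; b[7] = 10; b[8] = 28; b[9] = 6; b[10] = 16; b[11] = 8; b[12] = 22; b[13] = 26; b[14] = 0; b[15] = 36; b[16] = 30; b[17] = 12; b[18] = 34; b[19] = 24; b[20] = 32.
Since b[20] = b[2] = 32, the sequence is eventually periodic: after a pre-period of length 1 it cycles with period 18.
For i ≥ 2, b[i] depends only on (i - 2) mod 18. (1473 - 2) mod 18 = 13, so b[1473] = b[15] = 36.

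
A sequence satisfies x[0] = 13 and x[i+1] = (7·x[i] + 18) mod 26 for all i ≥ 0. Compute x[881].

17

We have x[0] = 13; x[1] = 5; x[2] = 1; x[3] = 25; x[4] = 11; x[5] = 17; x[6] = 7; x[7] = 15; x[8] = 19; x[9] = 21; x[10] = 9; x[11] = 3; x[12] = 13.
The sequence repeats with period 12.
(881 - 0) mod 12 = 5, so x[881] = x[5] = 17.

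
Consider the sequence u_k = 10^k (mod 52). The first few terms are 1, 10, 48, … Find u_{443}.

4

Listing terms: u_0 = 1; u_1 = 10; u_2 = 48; u_3 = 12; u_4 = 16; u_5 = 4; u_6 = 40; u_7 = 36; u_8 = 48.
Since u_8 = u_2 = 48, the sequence is eventually periodic: after a pre-period of length 2 it cycles with period 6.
For k ≥ 2, u_k depends only on (k - 2) mod 6. (443 - 2) mod 6 = 3, so u_{443} = u_5 = 4.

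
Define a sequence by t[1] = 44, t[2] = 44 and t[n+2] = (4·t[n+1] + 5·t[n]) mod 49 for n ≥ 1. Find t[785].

12

t[1] = 44; t[2] = 44; t[3] = 4; t[4] = 40; t[5] = 33; t[6] = 38; t[7] = 23; t[8] = 37; t[9] = 18; t[10] = 12; t[11] = 40; t[12] = 24; t[13] = 2; t[14] = 30; t[15] = 32; t[16] = 33; t[17] = 47; t[18] = 10; t[19] = 30; t[20] = 23; t[21] = 46; t[22] = 5; t[23] = 5; t[24] = 45; t[25] = 9; t[26] = 16; t[27] = 11; t[28] = 26; t[29] = 12; t[30] = 31; t[31] = 37; t[32] = 9; t[33] = 25; t[34] = 47; t[35] = 19; t[36] = 17; t[37] = 16; t[38] = 2; t[39] = 39; t[40] = 19; t[41] = 26; t[42] = 3; t[43] = 44; t[44] = 44.
The sequence repeats with period 42.
(785 - 1) mod 42 = 28, so t[785] = t[29] = 12.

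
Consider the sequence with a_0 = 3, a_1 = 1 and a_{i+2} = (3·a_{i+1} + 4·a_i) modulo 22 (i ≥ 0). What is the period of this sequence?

We have a_0 = 3; a_1 = 1; a_2 = 15; a_3 = 5; a_4 = 9; a_5 = 3; a_6 = 1.
The sequence repeats with period 5.

5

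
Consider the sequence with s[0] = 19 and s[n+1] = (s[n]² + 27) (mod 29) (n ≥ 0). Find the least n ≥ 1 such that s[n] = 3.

s[0] = 19,  s[1] = 11,  s[2] = 3,  s[3] = 7,  s[4] = 18,  s[5] = 3.
Since s[5] = s[2] = 3, the sequence is eventually periodic: after a pre-period of length 2 it cycles with period 3.
The value 3 first appears (with n ≥ 1) at s[2].

2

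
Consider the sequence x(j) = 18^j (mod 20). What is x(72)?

Computing terms: x(0) = 1,  x(1) = 18,  x(2) = 4,  x(3) = 12,  x(4) = 16,  x(5) = 8,  x(6) = 4.
Since x(6) = x(2) = 4, the sequence is eventually periodic: after a pre-period of length 2 it cycles with period 4.
For j ≥ 2, x(j) depends only on (j - 2) mod 4. (72 - 2) mod 4 = 2, so x(72) = x(4) = 16.

16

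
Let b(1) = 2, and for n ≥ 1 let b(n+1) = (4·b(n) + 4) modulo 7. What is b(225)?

We have b(1) = 2,  b(2) = 5,  b(3) = 3,  b(4) = 2.
The sequence repeats with period 3.
So b(225) = b(1 + ((225-1) mod 3)) = b(3) = 3.

3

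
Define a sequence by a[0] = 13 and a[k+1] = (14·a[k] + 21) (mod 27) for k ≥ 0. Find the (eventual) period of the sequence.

Computing terms: a[0] = 13,  a[1] = 14,  a[2] = 1,  a[3] = 8,  a[4] = 25,  a[5] = 20,  a[6] = 4,  a[7] = 23,  a[8] = 19,  a[9] = 17,  a[10] = 16,  a[11] = 2,  a[12] = 22,  a[13] = 5,  a[14] = 10,  a[15] = 26,  a[16] = 7,  a[17] = 11,  a[18] = 13.
Since a[18] = a[0] = 13, the sequence is periodic with period 18.

18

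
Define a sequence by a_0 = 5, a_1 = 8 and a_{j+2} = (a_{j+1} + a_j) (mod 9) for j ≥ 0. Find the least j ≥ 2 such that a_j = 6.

11

a_0 = 5; a_1 = 8; a_2 = 4; a_3 = 3; a_4 = 7; a_5 = 1; a_6 = 8; a_7 = 0; a_8 = 8; a_9 = 8; a_{10} = 7; a_{11} = 6; a_{12} = 4; a_{13} = 1; a_{14} = 5; a_{15} = 6; a_{16} = 2; a_{17} = 8; a_{18} = 1; a_{19} = 0; a_{20} = 1; a_{21} = 1; a_{22} = 2; a_{23} = 3; a_{24} = 5; a_{25} = 8.
Since (a_{24}, a_{25}) = (a_0, a_1) = (5, 8) (two consecutive terms determine the rest), the sequence is periodic with period 24.
The value 6 first appears (with j ≥ 2) at a_{11}.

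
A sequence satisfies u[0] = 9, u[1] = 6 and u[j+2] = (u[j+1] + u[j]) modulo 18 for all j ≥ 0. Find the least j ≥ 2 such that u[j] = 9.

8

Listing terms: u[0] = 9,  u[1] = 6,  u[2] = 15,  u[3] = 3,  u[4] = 0,  u[5] = 3,  u[6] = 3,  u[7] = 6,  u[8] = 9,  u[9] = 15,  u[10] = 6,  u[11] = 3,  u[12] = 9,  u[13] = 12,  u[14] = 3,  u[15] = 15,  u[16] = 0,  u[17] = 15,  u[18] = 15,  u[19] = 12,  u[20] = 9,  u[21] = 3,  u[22] = 12,  u[23] = 15,  u[24] = 9,  u[25] = 6.
Since (u[24], u[25]) = (u[0], u[1]) = (9, 6) (two consecutive terms determine the rest), the sequence is periodic with period 24.
The value 9 first appears (with j ≥ 2) at u[8].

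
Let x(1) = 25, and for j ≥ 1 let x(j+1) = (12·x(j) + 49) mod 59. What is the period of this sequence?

29

x(1) = 25, x(2) = 54, x(3) = 48, x(4) = 35, x(5) = 56, x(6) = 13, x(7) = 28, x(8) = 31, x(9) = 8, x(10) = 27, x(11) = 19, x(12) = 41, x(13) = 10, x(14) = 51, x(15) = 12, x(16) = 16, x(17) = 5, x(18) = 50, x(19) = 0, x(20) = 49, x(21) = 47, x(22) = 23, x(23) = 30, x(24) = 55, x(25) = 1, x(26) = 2, x(27) = 14, x(28) = 40, x(29) = 57, x(30) = 25.
Since x(30) = x(1) = 25, the sequence is periodic with period 29.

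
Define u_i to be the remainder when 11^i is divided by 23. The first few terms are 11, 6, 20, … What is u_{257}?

10

We have u_1 = 11, u_2 = 6, u_3 = 20, u_4 = 13, u_5 = 5, u_6 = 9, u_7 = 7, u_8 = 8, u_9 = 19, u_{10} = 2, u_{11} = 22, u_{12} = 12, u_{13} = 17, u_{14} = 3, u_{15} = 10, u_{16} = 18, u_{17} = 14, u_{18} = 16, u_{19} = 15, u_{20} = 4, u_{21} = 21, u_{22} = 1, u_{23} = 11.
The sequence repeats with period 22.
(257 - 1) mod 22 = 14, so u_{257} = u_{15} = 10.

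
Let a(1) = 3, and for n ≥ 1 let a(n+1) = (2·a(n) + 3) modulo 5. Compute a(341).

Computing terms: a(1) = 3,  a(2) = 4,  a(3) = 1,  a(4) = 0,  a(5) = 3.
Since a(5) = a(1) = 3, the sequence is periodic with period 4.
So a(341) = a(1 + ((341-1) mod 4)) = a(1) = 3.

3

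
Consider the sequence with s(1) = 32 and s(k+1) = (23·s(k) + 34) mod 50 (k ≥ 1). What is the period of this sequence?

Computing terms: s(1) = 32, s(2) = 20, s(3) = 44, s(4) = 46, s(5) = 42, s(6) = 0, s(7) = 34, s(8) = 16, s(9) = 2, s(10) = 30, s(11) = 24, s(12) = 36, s(13) = 12, s(14) = 10, s(15) = 14, s(16) = 6, s(17) = 22, s(18) = 40, s(19) = 4, s(20) = 26, s(21) = 32.
The sequence repeats with period 20.

20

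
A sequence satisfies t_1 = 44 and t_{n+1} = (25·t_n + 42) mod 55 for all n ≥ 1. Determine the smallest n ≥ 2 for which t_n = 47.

We have t_1 = 44, t_2 = 42, t_3 = 47, t_4 = 7, t_5 = 52, t_6 = 22, t_7 = 42.
Since t_7 = t_2 = 42, the sequence is eventually periodic: after a pre-period of length 1 it cycles with period 5.
The value 47 first appears (with n ≥ 2) at t_3.

3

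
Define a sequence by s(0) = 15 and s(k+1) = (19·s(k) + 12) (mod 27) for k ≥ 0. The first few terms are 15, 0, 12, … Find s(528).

6

We have s(0) = 15; s(1) = 0; s(2) = 12; s(3) = 24; s(4) = 9; s(5) = 21; s(6) = 6; s(7) = 18; s(8) = 3; s(9) = 15.
Since s(9) = s(0) = 15, the sequence is periodic with period 9.
So s(528) = s(0 + ((528-0) mod 9)) = s(6) = 6.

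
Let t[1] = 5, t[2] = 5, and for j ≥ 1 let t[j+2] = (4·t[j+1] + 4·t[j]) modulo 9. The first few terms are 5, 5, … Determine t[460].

Listing terms: t[1] = 5; t[2] = 5; t[3] = 4; t[4] = 0; t[5] = 7; t[6] = 1; t[7] = 5; t[8] = 6; t[9] = 8; t[10] = 2; t[11] = 4; t[12] = 6; t[13] = 4; t[14] = 4; t[15] = 5; t[16] = 0; t[17] = 2; t[18] = 8; t[19] = 4; t[20] = 3; t[21] = 1; t[22] = 7; t[23] = 5; t[24] = 3; t[25] = 5; t[26] = 5.
Since (t[25], t[26]) = (t[1], t[2]) = (5, 5) (two consecutive terms determine the rest), the sequence is periodic with period 24.
So t[460] = t[1 + ((460-1) mod 24)] = t[4] = 0.

0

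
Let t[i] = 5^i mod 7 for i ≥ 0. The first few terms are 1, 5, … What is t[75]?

Listing terms: t[0] = 1,  t[1] = 5,  t[2] = 4,  t[3] = 6,  t[4] = 2,  t[5] = 3,  t[6] = 1.
Since t[6] = t[0] = 1, the sequence is periodic with period 6.
(75 - 0) mod 6 = 3, so t[75] = t[3] = 6.

6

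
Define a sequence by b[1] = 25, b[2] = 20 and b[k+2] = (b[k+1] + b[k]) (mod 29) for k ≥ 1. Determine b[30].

20

b[1] = 25,  b[2] = 20,  b[3] = 16,  b[4] = 7,  b[5] = 23,  b[6] = 1,  b[7] = 24,  b[8] = 25,  b[9] = 20.
The sequence repeats with period 7.
(30 - 1) mod 7 = 1, so b[30] = b[2] = 20.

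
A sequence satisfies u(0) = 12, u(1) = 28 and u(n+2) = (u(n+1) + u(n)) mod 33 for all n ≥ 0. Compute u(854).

20

We have u(0) = 12,  u(1) = 28,  u(2) = 7,  u(3) = 2,  u(4) = 9,  u(5) = 11,  u(6) = 20,  u(7) = 31,  u(8) = 18,  u(9) = 16,  u(10) = 1,  u(11) = 17,  u(12) = 18,  u(13) = 2,  u(14) = 20,  u(15) = 22,  u(16) = 9,  u(17) = 31,  u(18) = 7,  u(19) = 5,  u(20) = 12,  u(21) = 17,  u(22) = 29,  u(23) = 13,  u(24) = 9,  u(25) = 22,  u(26) = 31,  u(27) = 20,  u(28) = 18,  u(29) = 5,  u(30) = 23,  u(31) = 28,  u(32) = 18,  u(33) = 13,  u(34) = 31,  u(35) = 11,  u(36) = 9,  u(37) = 20,  u(38) = 29,  u(39) = 16,  u(40) = 12,  u(41) = 28.
The sequence repeats with period 40.
(854 - 0) mod 40 = 14, so u(854) = u(14) = 20.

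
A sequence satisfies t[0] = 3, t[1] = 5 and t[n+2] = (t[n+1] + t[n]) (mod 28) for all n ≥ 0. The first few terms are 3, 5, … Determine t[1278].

Computing terms: t[0] = 3; t[1] = 5; t[2] = 8; t[3] = 13; t[4] = 21; t[5] = 6; t[6] = 27; t[7] = 5; t[8] = 4; t[9] = 9; t[10] = 13; t[11] = 22; t[12] = 7; t[13] = 1; t[14] = 8; t[15] = 9; t[16] = 17; t[17] = 26; t[18] = 15; t[19] = 13; t[20] = 0; t[21] = 13; t[22] = 13; t[23] = 26; t[24] = 11; t[25] = 9; t[26] = 20; t[27] = 1; t[28] = 21; t[29] = 22; t[30] = 15; t[31] = 9; t[32] = 24; t[33] = 5; t[34] = 1; t[35] = 6; t[36] = 7; t[37] = 13; t[38] = 20; t[39] = 5; t[40] = 25; t[41] = 2; t[42] = 27; t[43] = 1; t[44] = 0; t[45] = 1; t[46] = 1; t[47] = 2; t[48] = 3; t[49] = 5.
Since (t[48], t[49]) = (t[0], t[1]) = (3, 5) (two consecutive terms determine the rest), the sequence is periodic with period 48.
(1278 - 0) mod 48 = 30, so t[1278] = t[30] = 15.

15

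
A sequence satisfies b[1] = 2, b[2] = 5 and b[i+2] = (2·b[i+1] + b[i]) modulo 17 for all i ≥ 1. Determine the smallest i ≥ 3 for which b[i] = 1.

14

We have b[1] = 2; b[2] = 5; b[3] = 12; b[4] = 12; b[5] = 2; b[6] = 16; b[7] = 0; b[8] = 16; b[9] = 15; b[10] = 12; b[11] = 5; b[12] = 5; b[13] = 15; b[14] = 1; b[15] = 0; b[16] = 1; b[17] = 2; b[18] = 5.
The sequence repeats with period 16.
The value 1 first appears (with i ≥ 3) at b[14].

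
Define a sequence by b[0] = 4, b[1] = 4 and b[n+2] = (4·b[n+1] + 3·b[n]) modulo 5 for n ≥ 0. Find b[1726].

0

Listing terms: b[0] = 4; b[1] = 4; b[2] = 3; b[3] = 4; b[4] = 0; b[5] = 2; b[6] = 3; b[7] = 3; b[8] = 1; b[9] = 3; b[10] = 0; b[11] = 4; b[12] = 1; b[13] = 1; b[14] = 2; b[15] = 1; b[16] = 0; b[17] = 3; b[18] = 2; b[19] = 2; b[20] = 4; b[21] = 2; b[22] = 0; b[23] = 1; b[24] = 4; b[25] = 4.
The sequence repeats with period 24.
So b[1726] = b[0 + ((1726-0) mod 24)] = b[22] = 0.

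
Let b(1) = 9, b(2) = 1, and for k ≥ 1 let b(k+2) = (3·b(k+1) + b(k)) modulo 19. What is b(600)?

12

Computing terms: b(1) = 9, b(2) = 1, b(3) = 12, b(4) = 18, b(5) = 9, b(6) = 7, b(7) = 11, b(8) = 2, b(9) = 17, b(10) = 15, b(11) = 5, b(12) = 11, b(13) = 0, b(14) = 11, b(15) = 14, b(16) = 15, b(17) = 2, b(18) = 2, b(19) = 8, b(20) = 7, b(21) = 10, b(22) = 18, b(23) = 7, b(24) = 1, b(25) = 10, b(26) = 12, b(27) = 8, b(28) = 17, b(29) = 2, b(30) = 4, b(31) = 14, b(32) = 8, b(33) = 0, b(34) = 8, b(35) = 5, b(36) = 4, b(37) = 17, b(38) = 17, b(39) = 11, b(40) = 12, b(41) = 9, b(42) = 1.
Since (b(41), b(42)) = (b(1), b(2)) = (9, 1) (two consecutive terms determine the rest), the sequence is periodic with period 40.
So b(600) = b(1 + ((600-1) mod 40)) = b(40) = 12.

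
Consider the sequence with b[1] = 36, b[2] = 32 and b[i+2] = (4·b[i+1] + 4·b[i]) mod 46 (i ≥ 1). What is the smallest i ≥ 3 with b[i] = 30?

We have b[1] = 36, b[2] = 32, b[3] = 42, b[4] = 20, b[5] = 18, b[6] = 14, b[7] = 36, b[8] = 16, b[9] = 24, b[10] = 22, b[11] = 0, b[12] = 42, b[13] = 30, b[14] = 12, b[15] = 30, b[16] = 30, b[17] = 10, b[18] = 22, b[19] = 36, b[20] = 2, b[21] = 14, b[22] = 18, b[23] = 36, b[24] = 32.
Since (b[23], b[24]) = (b[1], b[2]) = (36, 32) (two consecutive terms determine the rest), the sequence is periodic with period 22.
The value 30 first appears (with i ≥ 3) at b[13].

13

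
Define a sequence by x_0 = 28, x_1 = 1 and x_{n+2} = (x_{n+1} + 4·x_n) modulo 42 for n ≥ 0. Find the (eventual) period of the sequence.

Computing terms: x_0 = 28; x_1 = 1; x_2 = 29; x_3 = 33; x_4 = 23; x_5 = 29; x_6 = 37; x_7 = 27; x_8 = 7; x_9 = 31; x_{10} = 17; x_{11} = 15; x_{12} = 41; x_{13} = 17; x_{14} = 13; x_{15} = 39; x_{16} = 7; x_{17} = 37; x_{18} = 23; x_{19} = 3; x_{20} = 11; x_{21} = 23; x_{22} = 25; x_{23} = 33; x_{24} = 7; x_{25} = 13; x_{26} = 41; x_{27} = 9; x_{28} = 5; x_{29} = 41; x_{30} = 19; x_{31} = 15; x_{32} = 7; x_{33} = 25; x_{34} = 11; x_{35} = 27; x_{36} = 29; x_{37} = 11; x_{38} = 1; x_{39} = 3; x_{40} = 7; x_{41} = 19; x_{42} = 5; x_{43} = 39; x_{44} = 17; x_{45} = 5; x_{46} = 31; x_{47} = 9; x_{48} = 7; x_{49} = 1; x_{50} = 29.
Since (x_{49}, x_{50}) = (x_1, x_2) = (1, 29) (two consecutive terms determine the rest), the sequence is eventually periodic: after a pre-period of length 1 it cycles with period 48.

48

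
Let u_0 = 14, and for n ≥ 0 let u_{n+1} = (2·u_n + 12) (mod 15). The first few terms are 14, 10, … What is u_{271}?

1

We have u_0 = 14; u_1 = 10; u_2 = 2; u_3 = 1; u_4 = 14.
Since u_4 = u_0 = 14, the sequence is periodic with period 4.
So u_{271} = u_{0 + ((271-0) mod 4)} = u_3 = 1.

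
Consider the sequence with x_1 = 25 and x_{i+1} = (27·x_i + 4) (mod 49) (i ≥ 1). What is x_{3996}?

Listing terms: x_1 = 25,  x_2 = 42,  x_3 = 11,  x_4 = 7,  x_5 = 46,  x_6 = 21,  x_7 = 32,  x_8 = 35,  x_9 = 18,  x_{10} = 0,  x_{11} = 4,  x_{12} = 14,  x_{13} = 39,  x_{14} = 28,  x_{15} = 25.
The sequence repeats with period 14.
(3996 - 1) mod 14 = 5, so x_{3996} = x_6 = 21.

21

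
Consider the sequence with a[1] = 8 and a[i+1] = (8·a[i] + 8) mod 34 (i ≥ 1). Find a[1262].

We have a[1] = 8, a[2] = 4, a[3] = 6, a[4] = 22, a[5] = 14, a[6] = 18, a[7] = 16, a[8] = 0, a[9] = 8.
Since a[9] = a[1] = 8, the sequence is periodic with period 8.
So a[1262] = a[1 + ((1262-1) mod 8)] = a[6] = 18.

18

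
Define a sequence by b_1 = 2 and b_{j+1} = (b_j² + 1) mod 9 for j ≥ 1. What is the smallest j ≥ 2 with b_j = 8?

Computing terms: b_1 = 2, b_2 = 5, b_3 = 8, b_4 = 2.
The sequence repeats with period 3.
The value 8 first appears (with j ≥ 2) at b_3.

3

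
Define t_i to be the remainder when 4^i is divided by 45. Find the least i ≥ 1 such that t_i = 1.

6

We have t_0 = 1,  t_1 = 4,  t_2 = 16,  t_3 = 19,  t_4 = 31,  t_5 = 34,  t_6 = 1.
The sequence repeats with period 6.
The value 1 next appears (with i ≥ 1) at t_6.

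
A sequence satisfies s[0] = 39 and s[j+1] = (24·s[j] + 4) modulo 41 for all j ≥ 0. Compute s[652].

s[0] = 39,  s[1] = 38,  s[2] = 14,  s[3] = 12,  s[4] = 5,  s[5] = 1,  s[6] = 28,  s[7] = 20,  s[8] = 33,  s[9] = 17,  s[10] = 2,  s[11] = 11,  s[12] = 22,  s[13] = 40,  s[14] = 21,  s[15] = 16,  s[16] = 19,  s[17] = 9,  s[18] = 15,  s[19] = 36,  s[20] = 7,  s[21] = 8,  s[22] = 32,  s[23] = 34,  s[24] = 0,  s[25] = 4,  s[26] = 18,  s[27] = 26,  s[28] = 13,  s[29] = 29,  s[30] = 3,  s[31] = 35,  s[32] = 24,  s[33] = 6,  s[34] = 25,  s[35] = 30,  s[36] = 27,  s[37] = 37,  s[38] = 31,  s[39] = 10,  s[40] = 39.
The sequence repeats with period 40.
(652 - 0) mod 40 = 12, so s[652] = s[12] = 22.

22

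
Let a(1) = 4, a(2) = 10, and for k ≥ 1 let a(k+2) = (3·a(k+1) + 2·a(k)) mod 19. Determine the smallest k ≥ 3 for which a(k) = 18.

Listing terms: a(1) = 4, a(2) = 10, a(3) = 0, a(4) = 1, a(5) = 3, a(6) = 11, a(7) = 1, a(8) = 6, a(9) = 1, a(10) = 15, a(11) = 9, a(12) = 0, a(13) = 18, a(14) = 16, a(15) = 8, a(16) = 18, a(17) = 13, a(18) = 18, a(19) = 4, a(20) = 10.
Since (a(19), a(20)) = (a(1), a(2)) = (4, 10) (two consecutive terms determine the rest), the sequence is periodic with period 18.
The value 18 first appears (with k ≥ 3) at a(13).

13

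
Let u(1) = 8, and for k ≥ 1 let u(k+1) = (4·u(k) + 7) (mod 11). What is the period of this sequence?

Computing terms: u(1) = 8,  u(2) = 6,  u(3) = 9,  u(4) = 10,  u(5) = 3,  u(6) = 8.
Since u(6) = u(1) = 8, the sequence is periodic with period 5.

5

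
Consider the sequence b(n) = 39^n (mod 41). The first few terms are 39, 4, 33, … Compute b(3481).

39

Computing terms: b(1) = 39, b(2) = 4, b(3) = 33, b(4) = 16, b(5) = 9, b(6) = 23, b(7) = 36, b(8) = 10, b(9) = 21, b(10) = 40, b(11) = 2, b(12) = 37, b(13) = 8, b(14) = 25, b(15) = 32, b(16) = 18, b(17) = 5, b(18) = 31, b(19) = 20, b(20) = 1, b(21) = 39.
Since b(21) = b(1) = 39, the sequence is periodic with period 20.
(3481 - 1) mod 20 = 0, so b(3481) = b(1) = 39.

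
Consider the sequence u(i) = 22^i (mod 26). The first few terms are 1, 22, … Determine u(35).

16

Listing terms: u(0) = 1,  u(1) = 22,  u(2) = 16,  u(3) = 14,  u(4) = 22.
Since u(4) = u(1) = 22, the sequence is eventually periodic: after a pre-period of length 1 it cycles with period 3.
For i ≥ 1, u(i) depends only on (i - 1) mod 3. (35 - 1) mod 3 = 1, so u(35) = u(2) = 16.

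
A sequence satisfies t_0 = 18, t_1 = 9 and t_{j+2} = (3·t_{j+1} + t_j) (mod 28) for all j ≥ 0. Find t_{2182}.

1

We have t_0 = 18,  t_1 = 9,  t_2 = 17,  t_3 = 4,  t_4 = 1,  t_5 = 7,  t_6 = 22,  t_7 = 17,  t_8 = 17,  t_9 = 12,  t_{10} = 25,  t_{11} = 3,  t_{12} = 6,  t_{13} = 21,  t_{14} = 13,  t_{15} = 4,  t_{16} = 25,  t_{17} = 23,  t_{18} = 10,  t_{19} = 25,  t_{20} = 1,  t_{21} = 0,  t_{22} = 1,  t_{23} = 3,  t_{24} = 10,  t_{25} = 5,  t_{26} = 25,  t_{27} = 24,  t_{28} = 13,  t_{29} = 7,  t_{30} = 6,  t_{31} = 25,  t_{32} = 25,  t_{33} = 16,  t_{34} = 17,  t_{35} = 11,  t_{36} = 22,  t_{37} = 21,  t_{38} = 1,  t_{39} = 24,  t_{40} = 17,  t_{41} = 19,  t_{42} = 18,  t_{43} = 17,  t_{44} = 13,  t_{45} = 0,  t_{46} = 13,  t_{47} = 11,  t_{48} = 18,  t_{49} = 9.
Since (t_{48}, t_{49}) = (t_0, t_1) = (18, 9) (two consecutive terms determine the rest), the sequence is periodic with period 48.
So t_{2182} = t_{0 + ((2182-0) mod 48)} = t_{22} = 1.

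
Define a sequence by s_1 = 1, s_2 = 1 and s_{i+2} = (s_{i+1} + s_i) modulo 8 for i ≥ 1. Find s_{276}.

Listing terms: s_1 = 1,  s_2 = 1,  s_3 = 2,  s_4 = 3,  s_5 = 5,  s_6 = 0,  s_7 = 5,  s_8 = 5,  s_9 = 2,  s_{10} = 7,  s_{11} = 1,  s_{12} = 0,  s_{13} = 1,  s_{14} = 1.
Since (s_{13}, s_{14}) = (s_1, s_2) = (1, 1) (two consecutive terms determine the rest), the sequence is periodic with period 12.
(276 - 1) mod 12 = 11, so s_{276} = s_{12} = 0.

0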